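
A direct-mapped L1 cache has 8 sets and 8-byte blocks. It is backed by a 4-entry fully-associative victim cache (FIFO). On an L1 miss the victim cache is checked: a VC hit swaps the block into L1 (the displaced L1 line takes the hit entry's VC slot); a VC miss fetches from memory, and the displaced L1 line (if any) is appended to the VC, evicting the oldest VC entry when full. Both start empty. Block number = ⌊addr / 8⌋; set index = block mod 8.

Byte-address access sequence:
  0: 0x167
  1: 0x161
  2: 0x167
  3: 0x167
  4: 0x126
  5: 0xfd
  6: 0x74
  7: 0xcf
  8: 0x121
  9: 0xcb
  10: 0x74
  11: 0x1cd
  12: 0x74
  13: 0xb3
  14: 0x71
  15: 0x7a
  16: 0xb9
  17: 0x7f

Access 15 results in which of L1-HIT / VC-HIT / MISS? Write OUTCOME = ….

#0 0x167→b44/s4 MISS; vc=[]
#1 0x161→b44/s4 L1-HIT; vc=[]
#2 0x167→b44/s4 L1-HIT; vc=[]
#3 0x167→b44/s4 L1-HIT; vc=[]
#4 0x126→b36/s4 MISS; vc=[44]
#5 0xfd→b31/s7 MISS; vc=[44]
#6 0x74→b14/s6 MISS; vc=[44]
#7 0xcf→b25/s1 MISS; vc=[44]
#8 0x121→b36/s4 L1-HIT; vc=[44]
#9 0xcb→b25/s1 L1-HIT; vc=[44]
#10 0x74→b14/s6 L1-HIT; vc=[44]
#11 0x1cd→b57/s1 MISS; vc=[44,25]
#12 0x74→b14/s6 L1-HIT; vc=[44,25]
#13 0xb3→b22/s6 MISS; vc=[44,25,14]
#14 0x71→b14/s6 VC-HIT; vc=[44,25,22]
#15 0x7a→b15/s7 MISS; vc=[44,25,22,31]
#16 0xb9→b23/s7 MISS; vc=[25,22,31,15]
#17 0x7f→b15/s7 VC-HIT; vc=[25,22,31,23]

OUTCOME = MISS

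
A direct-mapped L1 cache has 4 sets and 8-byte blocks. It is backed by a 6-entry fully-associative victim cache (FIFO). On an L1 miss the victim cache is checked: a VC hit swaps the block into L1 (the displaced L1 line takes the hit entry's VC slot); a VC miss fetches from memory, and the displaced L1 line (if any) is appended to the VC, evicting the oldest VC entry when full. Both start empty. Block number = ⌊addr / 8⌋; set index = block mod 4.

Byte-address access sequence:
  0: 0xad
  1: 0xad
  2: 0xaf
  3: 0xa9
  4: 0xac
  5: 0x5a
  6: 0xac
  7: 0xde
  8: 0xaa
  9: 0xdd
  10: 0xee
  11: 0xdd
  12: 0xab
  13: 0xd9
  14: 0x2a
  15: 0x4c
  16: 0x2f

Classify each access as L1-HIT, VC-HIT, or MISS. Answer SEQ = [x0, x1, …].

0: 0xad (blk 21, set 1) → MISS  vc=[]
1: 0xad (blk 21, set 1) → L1-HIT  vc=[]
2: 0xaf (blk 21, set 1) → L1-HIT  vc=[]
3: 0xa9 (blk 21, set 1) → L1-HIT  vc=[]
4: 0xac (blk 21, set 1) → L1-HIT  vc=[]
5: 0x5a (blk 11, set 3) → MISS  vc=[]
6: 0xac (blk 21, set 1) → L1-HIT  vc=[]
7: 0xde (blk 27, set 3) → MISS  vc=[11]
8: 0xaa (blk 21, set 1) → L1-HIT  vc=[11]
9: 0xdd (blk 27, set 3) → L1-HIT  vc=[11]
10: 0xee (blk 29, set 1) → MISS  vc=[11, 21]
11: 0xdd (blk 27, set 3) → L1-HIT  vc=[11, 21]
12: 0xab (blk 21, set 1) → VC-HIT  vc=[11, 29]
13: 0xd9 (blk 27, set 3) → L1-HIT  vc=[11, 29]
14: 0x2a (blk 5, set 1) → MISS  vc=[11, 29, 21]
15: 0x4c (blk 9, set 1) → MISS  vc=[11, 29, 21, 5]
16: 0x2f (blk 5, set 1) → VC-HIT  vc=[11, 29, 21, 9]

SEQ = [MISS, L1-HIT, L1-HIT, L1-HIT, L1-HIT, MISS, L1-HIT, MISS, L1-HIT, L1-HIT, MISS, L1-HIT, VC-HIT, L1-HIT, MISS, MISS, VC-HIT]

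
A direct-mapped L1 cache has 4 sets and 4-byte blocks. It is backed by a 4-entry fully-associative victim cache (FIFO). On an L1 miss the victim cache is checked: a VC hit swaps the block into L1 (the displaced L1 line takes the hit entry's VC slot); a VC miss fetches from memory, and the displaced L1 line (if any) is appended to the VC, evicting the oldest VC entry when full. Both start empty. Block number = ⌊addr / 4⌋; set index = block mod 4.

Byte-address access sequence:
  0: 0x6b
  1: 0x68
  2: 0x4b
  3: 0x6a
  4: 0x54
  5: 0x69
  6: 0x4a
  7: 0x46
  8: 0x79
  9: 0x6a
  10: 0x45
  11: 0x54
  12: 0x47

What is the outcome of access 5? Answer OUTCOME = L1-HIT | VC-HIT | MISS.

  [0] addr=0x6b blk=26 s=2: MISS | VC []
  [1] addr=0x68 blk=26 s=2: L1-HIT | VC []
  [2] addr=0x4b blk=18 s=2: MISS | VC [26]
  [3] addr=0x6a blk=26 s=2: VC-HIT | VC [18]
  [4] addr=0x54 blk=21 s=1: MISS | VC [18]
  [5] addr=0x69 blk=26 s=2: L1-HIT | VC [18]
  [6] addr=0x4a blk=18 s=2: VC-HIT | VC [26]
  [7] addr=0x46 blk=17 s=1: MISS | VC [26, 21]
  [8] addr=0x79 blk=30 s=2: MISS | VC [26, 21, 18]
  [9] addr=0x6a blk=26 s=2: VC-HIT | VC [30, 21, 18]
  [10] addr=0x45 blk=17 s=1: L1-HIT | VC [30, 21, 18]
  [11] addr=0x54 blk=21 s=1: VC-HIT | VC [30, 17, 18]
  [12] addr=0x47 blk=17 s=1: VC-HIT | VC [30, 21, 18]

OUTCOME = L1-HIT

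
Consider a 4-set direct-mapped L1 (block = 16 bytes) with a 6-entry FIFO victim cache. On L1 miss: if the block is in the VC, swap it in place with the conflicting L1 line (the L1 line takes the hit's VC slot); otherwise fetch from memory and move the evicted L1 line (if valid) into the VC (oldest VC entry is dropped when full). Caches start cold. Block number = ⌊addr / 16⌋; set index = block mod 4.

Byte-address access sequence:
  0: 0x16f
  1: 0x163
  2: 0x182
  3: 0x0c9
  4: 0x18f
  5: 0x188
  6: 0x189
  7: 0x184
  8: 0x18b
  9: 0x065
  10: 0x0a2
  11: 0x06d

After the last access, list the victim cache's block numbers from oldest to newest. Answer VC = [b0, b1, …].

#0 0x16f→b22/s2 MISS; vc=[]
#1 0x163→b22/s2 L1-HIT; vc=[]
#2 0x182→b24/s0 MISS; vc=[]
#3 0xc9→b12/s0 MISS; vc=[24]
#4 0x18f→b24/s0 VC-HIT; vc=[12]
#5 0x188→b24/s0 L1-HIT; vc=[12]
#6 0x189→b24/s0 L1-HIT; vc=[12]
#7 0x184→b24/s0 L1-HIT; vc=[12]
#8 0x18b→b24/s0 L1-HIT; vc=[12]
#9 0x65→b6/s2 MISS; vc=[12,22]
#10 0xa2→b10/s2 MISS; vc=[12,22,6]
#11 0x6d→b6/s2 VC-HIT; vc=[12,22,10]

VC = [12, 22, 10]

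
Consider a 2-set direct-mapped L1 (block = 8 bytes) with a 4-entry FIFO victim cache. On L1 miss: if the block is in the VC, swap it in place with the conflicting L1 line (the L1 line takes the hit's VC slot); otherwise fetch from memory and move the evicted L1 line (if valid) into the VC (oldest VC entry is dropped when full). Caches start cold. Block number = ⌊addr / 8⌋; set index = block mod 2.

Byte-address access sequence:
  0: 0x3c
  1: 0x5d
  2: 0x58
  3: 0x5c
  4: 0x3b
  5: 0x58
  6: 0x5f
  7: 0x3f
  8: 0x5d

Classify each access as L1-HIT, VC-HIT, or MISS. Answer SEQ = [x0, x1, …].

0: 0x3c (blk 7, set 1) → MISS  vc=[]
1: 0x5d (blk 11, set 1) → MISS  vc=[7]
2: 0x58 (blk 11, set 1) → L1-HIT  vc=[7]
3: 0x5c (blk 11, set 1) → L1-HIT  vc=[7]
4: 0x3b (blk 7, set 1) → VC-HIT  vc=[11]
5: 0x58 (blk 11, set 1) → VC-HIT  vc=[7]
6: 0x5f (blk 11, set 1) → L1-HIT  vc=[7]
7: 0x3f (blk 7, set 1) → VC-HIT  vc=[11]
8: 0x5d (blk 11, set 1) → VC-HIT  vc=[7]

SEQ = [MISS, MISS, L1-HIT, L1-HIT, VC-HIT, VC-HIT, L1-HIT, VC-HIT, VC-HIT]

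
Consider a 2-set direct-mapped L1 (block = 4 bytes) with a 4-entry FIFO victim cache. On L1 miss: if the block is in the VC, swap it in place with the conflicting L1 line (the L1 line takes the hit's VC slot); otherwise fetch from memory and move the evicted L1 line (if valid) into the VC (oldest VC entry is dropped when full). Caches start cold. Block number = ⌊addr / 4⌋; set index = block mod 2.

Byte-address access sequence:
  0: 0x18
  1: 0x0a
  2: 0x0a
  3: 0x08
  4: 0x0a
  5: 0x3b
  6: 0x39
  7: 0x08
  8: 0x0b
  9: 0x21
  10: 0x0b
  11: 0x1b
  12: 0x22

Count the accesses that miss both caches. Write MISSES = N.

MISSES = 4

#0 0x18→b6/s0 MISS; vc=[]
#1 0xa→b2/s0 MISS; vc=[6]
#2 0xa→b2/s0 L1-HIT; vc=[6]
#3 0x8→b2/s0 L1-HIT; vc=[6]
#4 0xa→b2/s0 L1-HIT; vc=[6]
#5 0x3b→b14/s0 MISS; vc=[6,2]
#6 0x39→b14/s0 L1-HIT; vc=[6,2]
#7 0x8→b2/s0 VC-HIT; vc=[6,14]
#8 0xb→b2/s0 L1-HIT; vc=[6,14]
#9 0x21→b8/s0 MISS; vc=[6,14,2]
#10 0xb→b2/s0 VC-HIT; vc=[6,14,8]
#11 0x1b→b6/s0 VC-HIT; vc=[2,14,8]
#12 0x22→b8/s0 VC-HIT; vc=[2,14,6]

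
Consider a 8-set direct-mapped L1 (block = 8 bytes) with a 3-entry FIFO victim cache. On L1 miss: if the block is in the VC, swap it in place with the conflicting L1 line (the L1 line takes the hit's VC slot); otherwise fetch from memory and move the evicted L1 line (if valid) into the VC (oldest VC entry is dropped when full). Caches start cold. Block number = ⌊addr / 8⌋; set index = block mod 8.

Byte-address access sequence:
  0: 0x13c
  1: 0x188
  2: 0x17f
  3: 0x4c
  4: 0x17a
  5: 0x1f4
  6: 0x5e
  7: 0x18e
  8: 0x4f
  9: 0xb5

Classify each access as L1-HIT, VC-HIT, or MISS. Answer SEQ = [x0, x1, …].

SEQ = [MISS, MISS, MISS, MISS, L1-HIT, MISS, MISS, VC-HIT, VC-HIT, MISS]

  [0] addr=0x13c blk=39 s=7: MISS | VC []
  [1] addr=0x188 blk=49 s=1: MISS | VC []
  [2] addr=0x17f blk=47 s=7: MISS | VC [39]
  [3] addr=0x4c blk=9 s=1: MISS | VC [39, 49]
  [4] addr=0x17a blk=47 s=7: L1-HIT | VC [39, 49]
  [5] addr=0x1f4 blk=62 s=6: MISS | VC [39, 49]
  [6] addr=0x5e blk=11 s=3: MISS | VC [39, 49]
  [7] addr=0x18e blk=49 s=1: VC-HIT | VC [39, 9]
  [8] addr=0x4f blk=9 s=1: VC-HIT | VC [39, 49]
  [9] addr=0xb5 blk=22 s=6: MISS | VC [39, 49, 62]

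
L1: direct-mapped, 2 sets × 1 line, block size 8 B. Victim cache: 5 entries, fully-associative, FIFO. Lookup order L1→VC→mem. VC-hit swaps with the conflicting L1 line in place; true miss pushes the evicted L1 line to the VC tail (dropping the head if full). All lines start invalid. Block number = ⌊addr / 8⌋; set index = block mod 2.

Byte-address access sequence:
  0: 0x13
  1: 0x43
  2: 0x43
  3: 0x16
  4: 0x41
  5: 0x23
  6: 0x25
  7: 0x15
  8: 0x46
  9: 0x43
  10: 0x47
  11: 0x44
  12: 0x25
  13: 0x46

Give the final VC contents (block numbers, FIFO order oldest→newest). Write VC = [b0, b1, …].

#0 0x13→b2/s0 MISS; vc=[]
#1 0x43→b8/s0 MISS; vc=[2]
#2 0x43→b8/s0 L1-HIT; vc=[2]
#3 0x16→b2/s0 VC-HIT; vc=[8]
#4 0x41→b8/s0 VC-HIT; vc=[2]
#5 0x23→b4/s0 MISS; vc=[2,8]
#6 0x25→b4/s0 L1-HIT; vc=[2,8]
#7 0x15→b2/s0 VC-HIT; vc=[4,8]
#8 0x46→b8/s0 VC-HIT; vc=[4,2]
#9 0x43→b8/s0 L1-HIT; vc=[4,2]
#10 0x47→b8/s0 L1-HIT; vc=[4,2]
#11 0x44→b8/s0 L1-HIT; vc=[4,2]
#12 0x25→b4/s0 VC-HIT; vc=[8,2]
#13 0x46→b8/s0 VC-HIT; vc=[4,2]

VC = [4, 2]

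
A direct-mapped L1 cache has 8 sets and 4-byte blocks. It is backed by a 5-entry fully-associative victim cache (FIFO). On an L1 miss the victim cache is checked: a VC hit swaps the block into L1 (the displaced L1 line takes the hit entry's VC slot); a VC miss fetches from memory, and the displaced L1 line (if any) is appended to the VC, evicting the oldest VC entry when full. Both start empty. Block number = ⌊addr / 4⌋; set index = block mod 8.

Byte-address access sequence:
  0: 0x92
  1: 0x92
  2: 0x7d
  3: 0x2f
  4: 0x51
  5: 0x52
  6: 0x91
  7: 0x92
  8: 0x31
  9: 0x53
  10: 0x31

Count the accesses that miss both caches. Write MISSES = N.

#0 0x92→b36/s4 MISS; vc=[]
#1 0x92→b36/s4 L1-HIT; vc=[]
#2 0x7d→b31/s7 MISS; vc=[]
#3 0x2f→b11/s3 MISS; vc=[]
#4 0x51→b20/s4 MISS; vc=[36]
#5 0x52→b20/s4 L1-HIT; vc=[36]
#6 0x91→b36/s4 VC-HIT; vc=[20]
#7 0x92→b36/s4 L1-HIT; vc=[20]
#8 0x31→b12/s4 MISS; vc=[20,36]
#9 0x53→b20/s4 VC-HIT; vc=[12,36]
#10 0x31→b12/s4 VC-HIT; vc=[20,36]

MISSES = 5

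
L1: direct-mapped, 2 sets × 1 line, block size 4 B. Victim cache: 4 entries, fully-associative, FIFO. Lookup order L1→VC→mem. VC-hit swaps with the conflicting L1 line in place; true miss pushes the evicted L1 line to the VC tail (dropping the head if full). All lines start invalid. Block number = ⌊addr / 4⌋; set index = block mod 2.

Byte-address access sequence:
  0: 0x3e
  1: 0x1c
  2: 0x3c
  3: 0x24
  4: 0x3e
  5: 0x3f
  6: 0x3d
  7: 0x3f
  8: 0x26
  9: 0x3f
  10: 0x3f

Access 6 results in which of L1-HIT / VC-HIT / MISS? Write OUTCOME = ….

OUTCOME = L1-HIT

0: 0x3e (blk 15, set 1) → MISS  vc=[]
1: 0x1c (blk 7, set 1) → MISS  vc=[15]
2: 0x3c (blk 15, set 1) → VC-HIT  vc=[7]
3: 0x24 (blk 9, set 1) → MISS  vc=[7, 15]
4: 0x3e (blk 15, set 1) → VC-HIT  vc=[7, 9]
5: 0x3f (blk 15, set 1) → L1-HIT  vc=[7, 9]
6: 0x3d (blk 15, set 1) → L1-HIT  vc=[7, 9]
7: 0x3f (blk 15, set 1) → L1-HIT  vc=[7, 9]
8: 0x26 (blk 9, set 1) → VC-HIT  vc=[7, 15]
9: 0x3f (blk 15, set 1) → VC-HIT  vc=[7, 9]
10: 0x3f (blk 15, set 1) → L1-HIT  vc=[7, 9]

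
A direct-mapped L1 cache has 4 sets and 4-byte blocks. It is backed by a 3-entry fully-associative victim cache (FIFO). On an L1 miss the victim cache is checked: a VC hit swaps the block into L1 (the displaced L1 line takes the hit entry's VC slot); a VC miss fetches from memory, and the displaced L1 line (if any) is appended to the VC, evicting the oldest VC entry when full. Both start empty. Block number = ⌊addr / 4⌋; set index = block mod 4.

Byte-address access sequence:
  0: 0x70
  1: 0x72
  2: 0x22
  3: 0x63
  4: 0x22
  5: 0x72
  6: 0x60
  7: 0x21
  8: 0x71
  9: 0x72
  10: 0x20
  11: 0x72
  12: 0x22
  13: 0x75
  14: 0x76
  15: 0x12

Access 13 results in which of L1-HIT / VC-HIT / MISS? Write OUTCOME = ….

OUTCOME = MISS

  [0] addr=0x70 blk=28 s=0: MISS | VC []
  [1] addr=0x72 blk=28 s=0: L1-HIT | VC []
  [2] addr=0x22 blk=8 s=0: MISS | VC [28]
  [3] addr=0x63 blk=24 s=0: MISS | VC [28, 8]
  [4] addr=0x22 blk=8 s=0: VC-HIT | VC [28, 24]
  [5] addr=0x72 blk=28 s=0: VC-HIT | VC [8, 24]
  [6] addr=0x60 blk=24 s=0: VC-HIT | VC [8, 28]
  [7] addr=0x21 blk=8 s=0: VC-HIT | VC [24, 28]
  [8] addr=0x71 blk=28 s=0: VC-HIT | VC [24, 8]
  [9] addr=0x72 blk=28 s=0: L1-HIT | VC [24, 8]
  [10] addr=0x20 blk=8 s=0: VC-HIT | VC [24, 28]
  [11] addr=0x72 blk=28 s=0: VC-HIT | VC [24, 8]
  [12] addr=0x22 blk=8 s=0: VC-HIT | VC [24, 28]
  [13] addr=0x75 blk=29 s=1: MISS | VC [24, 28]
  [14] addr=0x76 blk=29 s=1: L1-HIT | VC [24, 28]
  [15] addr=0x12 blk=4 s=0: MISS | VC [24, 28, 8]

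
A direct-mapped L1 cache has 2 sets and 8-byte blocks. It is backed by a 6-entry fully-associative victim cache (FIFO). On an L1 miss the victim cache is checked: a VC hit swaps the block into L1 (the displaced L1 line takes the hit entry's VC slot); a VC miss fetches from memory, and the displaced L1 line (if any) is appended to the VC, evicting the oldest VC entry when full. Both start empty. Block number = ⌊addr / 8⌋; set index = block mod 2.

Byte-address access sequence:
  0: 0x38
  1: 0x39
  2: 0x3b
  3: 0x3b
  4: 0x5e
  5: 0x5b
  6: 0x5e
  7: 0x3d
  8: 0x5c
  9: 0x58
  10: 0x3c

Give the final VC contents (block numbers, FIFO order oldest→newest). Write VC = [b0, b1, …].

  [0] addr=0x38 blk=7 s=1: MISS | VC []
  [1] addr=0x39 blk=7 s=1: L1-HIT | VC []
  [2] addr=0x3b blk=7 s=1: L1-HIT | VC []
  [3] addr=0x3b blk=7 s=1: L1-HIT | VC []
  [4] addr=0x5e blk=11 s=1: MISS | VC [7]
  [5] addr=0x5b blk=11 s=1: L1-HIT | VC [7]
  [6] addr=0x5e blk=11 s=1: L1-HIT | VC [7]
  [7] addr=0x3d blk=7 s=1: VC-HIT | VC [11]
  [8] addr=0x5c blk=11 s=1: VC-HIT | VC [7]
  [9] addr=0x58 blk=11 s=1: L1-HIT | VC [7]
  [10] addr=0x3c blk=7 s=1: VC-HIT | VC [11]

VC = [11]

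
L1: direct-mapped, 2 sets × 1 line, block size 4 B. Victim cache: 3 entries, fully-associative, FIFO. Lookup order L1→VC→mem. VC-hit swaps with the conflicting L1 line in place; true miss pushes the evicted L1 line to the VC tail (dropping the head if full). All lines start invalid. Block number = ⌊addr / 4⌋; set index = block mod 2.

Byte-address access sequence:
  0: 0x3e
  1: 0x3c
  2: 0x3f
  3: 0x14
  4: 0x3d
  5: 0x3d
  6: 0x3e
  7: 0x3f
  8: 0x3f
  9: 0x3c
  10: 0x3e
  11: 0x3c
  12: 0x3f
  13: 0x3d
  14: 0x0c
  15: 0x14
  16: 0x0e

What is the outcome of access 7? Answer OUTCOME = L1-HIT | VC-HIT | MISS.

0: 0x3e (blk 15, set 1) → MISS  vc=[]
1: 0x3c (blk 15, set 1) → L1-HIT  vc=[]
2: 0x3f (blk 15, set 1) → L1-HIT  vc=[]
3: 0x14 (blk 5, set 1) → MISS  vc=[15]
4: 0x3d (blk 15, set 1) → VC-HIT  vc=[5]
5: 0x3d (blk 15, set 1) → L1-HIT  vc=[5]
6: 0x3e (blk 15, set 1) → L1-HIT  vc=[5]
7: 0x3f (blk 15, set 1) → L1-HIT  vc=[5]
8: 0x3f (blk 15, set 1) → L1-HIT  vc=[5]
9: 0x3c (blk 15, set 1) → L1-HIT  vc=[5]
10: 0x3e (blk 15, set 1) → L1-HIT  vc=[5]
11: 0x3c (blk 15, set 1) → L1-HIT  vc=[5]
12: 0x3f (blk 15, set 1) → L1-HIT  vc=[5]
13: 0x3d (blk 15, set 1) → L1-HIT  vc=[5]
14: 0xc (blk 3, set 1) → MISS  vc=[5, 15]
15: 0x14 (blk 5, set 1) → VC-HIT  vc=[3, 15]
16: 0xe (blk 3, set 1) → VC-HIT  vc=[5, 15]

OUTCOME = L1-HIT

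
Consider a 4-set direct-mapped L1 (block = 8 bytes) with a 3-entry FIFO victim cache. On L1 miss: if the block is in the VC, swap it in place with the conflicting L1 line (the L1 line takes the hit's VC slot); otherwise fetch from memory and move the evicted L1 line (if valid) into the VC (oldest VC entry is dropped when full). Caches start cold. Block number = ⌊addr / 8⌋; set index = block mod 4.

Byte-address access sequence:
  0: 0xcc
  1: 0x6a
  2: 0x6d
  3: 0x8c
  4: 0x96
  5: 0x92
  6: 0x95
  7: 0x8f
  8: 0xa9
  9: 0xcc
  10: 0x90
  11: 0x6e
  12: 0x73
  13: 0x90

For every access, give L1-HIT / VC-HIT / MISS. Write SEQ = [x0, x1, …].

SEQ = [MISS, MISS, L1-HIT, MISS, MISS, L1-HIT, L1-HIT, L1-HIT, MISS, VC-HIT, L1-HIT, VC-HIT, MISS, VC-HIT]

0: 0xcc (blk 25, set 1) → MISS  vc=[]
1: 0x6a (blk 13, set 1) → MISS  vc=[25]
2: 0x6d (blk 13, set 1) → L1-HIT  vc=[25]
3: 0x8c (blk 17, set 1) → MISS  vc=[25, 13]
4: 0x96 (blk 18, set 2) → MISS  vc=[25, 13]
5: 0x92 (blk 18, set 2) → L1-HIT  vc=[25, 13]
6: 0x95 (blk 18, set 2) → L1-HIT  vc=[25, 13]
7: 0x8f (blk 17, set 1) → L1-HIT  vc=[25, 13]
8: 0xa9 (blk 21, set 1) → MISS  vc=[25, 13, 17]
9: 0xcc (blk 25, set 1) → VC-HIT  vc=[21, 13, 17]
10: 0x90 (blk 18, set 2) → L1-HIT  vc=[21, 13, 17]
11: 0x6e (blk 13, set 1) → VC-HIT  vc=[21, 25, 17]
12: 0x73 (blk 14, set 2) → MISS  vc=[25, 17, 18]
13: 0x90 (blk 18, set 2) → VC-HIT  vc=[25, 17, 14]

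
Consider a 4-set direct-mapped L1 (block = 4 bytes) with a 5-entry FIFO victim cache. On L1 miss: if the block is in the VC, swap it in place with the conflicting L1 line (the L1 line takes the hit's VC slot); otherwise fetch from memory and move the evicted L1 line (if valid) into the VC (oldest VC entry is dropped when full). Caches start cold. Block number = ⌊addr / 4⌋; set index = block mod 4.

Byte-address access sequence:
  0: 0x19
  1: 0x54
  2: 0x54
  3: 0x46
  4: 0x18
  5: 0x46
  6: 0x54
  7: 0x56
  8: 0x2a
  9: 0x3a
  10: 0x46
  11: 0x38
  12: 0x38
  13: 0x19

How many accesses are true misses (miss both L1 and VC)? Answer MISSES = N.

MISSES = 5

  [0] addr=0x19 blk=6 s=2: MISS | VC []
  [1] addr=0x54 blk=21 s=1: MISS | VC []
  [2] addr=0x54 blk=21 s=1: L1-HIT | VC []
  [3] addr=0x46 blk=17 s=1: MISS | VC [21]
  [4] addr=0x18 blk=6 s=2: L1-HIT | VC [21]
  [5] addr=0x46 blk=17 s=1: L1-HIT | VC [21]
  [6] addr=0x54 blk=21 s=1: VC-HIT | VC [17]
  [7] addr=0x56 blk=21 s=1: L1-HIT | VC [17]
  [8] addr=0x2a blk=10 s=2: MISS | VC [17, 6]
  [9] addr=0x3a blk=14 s=2: MISS | VC [17, 6, 10]
  [10] addr=0x46 blk=17 s=1: VC-HIT | VC [21, 6, 10]
  [11] addr=0x38 blk=14 s=2: L1-HIT | VC [21, 6, 10]
  [12] addr=0x38 blk=14 s=2: L1-HIT | VC [21, 6, 10]
  [13] addr=0x19 blk=6 s=2: VC-HIT | VC [21, 14, 10]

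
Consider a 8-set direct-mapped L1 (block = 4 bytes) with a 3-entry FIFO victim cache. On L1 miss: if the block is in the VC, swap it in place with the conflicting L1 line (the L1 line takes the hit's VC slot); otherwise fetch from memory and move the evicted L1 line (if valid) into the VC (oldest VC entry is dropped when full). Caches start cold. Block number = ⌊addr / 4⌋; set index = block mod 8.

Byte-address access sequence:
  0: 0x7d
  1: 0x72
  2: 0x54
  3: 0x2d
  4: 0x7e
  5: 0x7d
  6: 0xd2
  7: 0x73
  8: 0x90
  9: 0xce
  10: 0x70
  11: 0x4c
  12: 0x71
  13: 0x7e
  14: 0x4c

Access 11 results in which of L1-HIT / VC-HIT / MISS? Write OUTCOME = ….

OUTCOME = MISS

0: 0x7d (blk 31, set 7) → MISS  vc=[]
1: 0x72 (blk 28, set 4) → MISS  vc=[]
2: 0x54 (blk 21, set 5) → MISS  vc=[]
3: 0x2d (blk 11, set 3) → MISS  vc=[]
4: 0x7e (blk 31, set 7) → L1-HIT  vc=[]
5: 0x7d (blk 31, set 7) → L1-HIT  vc=[]
6: 0xd2 (blk 52, set 4) → MISS  vc=[28]
7: 0x73 (blk 28, set 4) → VC-HIT  vc=[52]
8: 0x90 (blk 36, set 4) → MISS  vc=[52, 28]
9: 0xce (blk 51, set 3) → MISS  vc=[52, 28, 11]
10: 0x70 (blk 28, set 4) → VC-HIT  vc=[52, 36, 11]
11: 0x4c (blk 19, set 3) → MISS  vc=[36, 11, 51]
12: 0x71 (blk 28, set 4) → L1-HIT  vc=[36, 11, 51]
13: 0x7e (blk 31, set 7) → L1-HIT  vc=[36, 11, 51]
14: 0x4c (blk 19, set 3) → L1-HIT  vc=[36, 11, 51]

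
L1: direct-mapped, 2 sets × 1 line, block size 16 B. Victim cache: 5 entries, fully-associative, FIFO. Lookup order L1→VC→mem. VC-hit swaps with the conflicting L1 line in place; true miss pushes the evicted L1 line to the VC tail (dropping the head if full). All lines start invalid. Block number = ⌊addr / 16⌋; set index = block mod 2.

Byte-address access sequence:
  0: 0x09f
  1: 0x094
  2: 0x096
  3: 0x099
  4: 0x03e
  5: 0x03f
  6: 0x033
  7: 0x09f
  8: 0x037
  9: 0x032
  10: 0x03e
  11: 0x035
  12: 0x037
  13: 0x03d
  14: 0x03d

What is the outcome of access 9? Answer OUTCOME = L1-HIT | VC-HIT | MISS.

0: 0x9f (blk 9, set 1) → MISS  vc=[]
1: 0x94 (blk 9, set 1) → L1-HIT  vc=[]
2: 0x96 (blk 9, set 1) → L1-HIT  vc=[]
3: 0x99 (blk 9, set 1) → L1-HIT  vc=[]
4: 0x3e (blk 3, set 1) → MISS  vc=[9]
5: 0x3f (blk 3, set 1) → L1-HIT  vc=[9]
6: 0x33 (blk 3, set 1) → L1-HIT  vc=[9]
7: 0x9f (blk 9, set 1) → VC-HIT  vc=[3]
8: 0x37 (blk 3, set 1) → VC-HIT  vc=[9]
9: 0x32 (blk 3, set 1) → L1-HIT  vc=[9]
10: 0x3e (blk 3, set 1) → L1-HIT  vc=[9]
11: 0x35 (blk 3, set 1) → L1-HIT  vc=[9]
12: 0x37 (blk 3, set 1) → L1-HIT  vc=[9]
13: 0x3d (blk 3, set 1) → L1-HIT  vc=[9]
14: 0x3d (blk 3, set 1) → L1-HIT  vc=[9]

OUTCOME = L1-HIT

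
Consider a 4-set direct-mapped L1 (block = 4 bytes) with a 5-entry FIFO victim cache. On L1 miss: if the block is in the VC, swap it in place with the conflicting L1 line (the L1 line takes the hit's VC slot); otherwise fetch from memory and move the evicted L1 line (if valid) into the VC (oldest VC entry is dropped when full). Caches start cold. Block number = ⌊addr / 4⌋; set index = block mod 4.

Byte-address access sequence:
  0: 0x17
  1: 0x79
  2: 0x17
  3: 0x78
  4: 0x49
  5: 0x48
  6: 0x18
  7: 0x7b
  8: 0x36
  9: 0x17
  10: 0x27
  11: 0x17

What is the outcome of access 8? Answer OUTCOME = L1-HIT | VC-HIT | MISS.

OUTCOME = MISS

  [0] addr=0x17 blk=5 s=1: MISS | VC []
  [1] addr=0x79 blk=30 s=2: MISS | VC []
  [2] addr=0x17 blk=5 s=1: L1-HIT | VC []
  [3] addr=0x78 blk=30 s=2: L1-HIT | VC []
  [4] addr=0x49 blk=18 s=2: MISS | VC [30]
  [5] addr=0x48 blk=18 s=2: L1-HIT | VC [30]
  [6] addr=0x18 blk=6 s=2: MISS | VC [30, 18]
  [7] addr=0x7b blk=30 s=2: VC-HIT | VC [6, 18]
  [8] addr=0x36 blk=13 s=1: MISS | VC [6, 18, 5]
  [9] addr=0x17 blk=5 s=1: VC-HIT | VC [6, 18, 13]
  [10] addr=0x27 blk=9 s=1: MISS | VC [6, 18, 13, 5]
  [11] addr=0x17 blk=5 s=1: VC-HIT | VC [6, 18, 13, 9]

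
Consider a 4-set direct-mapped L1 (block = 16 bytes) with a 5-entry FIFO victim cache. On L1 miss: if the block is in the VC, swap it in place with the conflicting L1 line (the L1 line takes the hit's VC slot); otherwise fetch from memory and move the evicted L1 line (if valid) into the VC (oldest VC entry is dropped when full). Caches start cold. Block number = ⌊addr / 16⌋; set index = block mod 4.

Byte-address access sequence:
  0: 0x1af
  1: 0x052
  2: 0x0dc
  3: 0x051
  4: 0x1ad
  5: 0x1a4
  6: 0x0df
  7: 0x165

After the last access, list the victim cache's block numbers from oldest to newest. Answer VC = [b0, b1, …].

VC = [5, 26]

  [0] addr=0x1af blk=26 s=2: MISS | VC []
  [1] addr=0x52 blk=5 s=1: MISS | VC []
  [2] addr=0xdc blk=13 s=1: MISS | VC [5]
  [3] addr=0x51 blk=5 s=1: VC-HIT | VC [13]
  [4] addr=0x1ad blk=26 s=2: L1-HIT | VC [13]
  [5] addr=0x1a4 blk=26 s=2: L1-HIT | VC [13]
  [6] addr=0xdf blk=13 s=1: VC-HIT | VC [5]
  [7] addr=0x165 blk=22 s=2: MISS | VC [5, 26]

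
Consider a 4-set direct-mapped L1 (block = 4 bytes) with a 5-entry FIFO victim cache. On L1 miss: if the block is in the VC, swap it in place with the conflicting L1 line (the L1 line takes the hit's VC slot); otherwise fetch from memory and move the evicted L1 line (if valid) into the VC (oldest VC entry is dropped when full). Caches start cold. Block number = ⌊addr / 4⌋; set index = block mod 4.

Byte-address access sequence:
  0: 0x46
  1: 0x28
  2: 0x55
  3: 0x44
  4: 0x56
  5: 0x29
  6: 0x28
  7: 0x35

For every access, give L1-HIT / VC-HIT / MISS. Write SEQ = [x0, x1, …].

SEQ = [MISS, MISS, MISS, VC-HIT, VC-HIT, L1-HIT, L1-HIT, MISS]

  [0] addr=0x46 blk=17 s=1: MISS | VC []
  [1] addr=0x28 blk=10 s=2: MISS | VC []
  [2] addr=0x55 blk=21 s=1: MISS | VC [17]
  [3] addr=0x44 blk=17 s=1: VC-HIT | VC [21]
  [4] addr=0x56 blk=21 s=1: VC-HIT | VC [17]
  [5] addr=0x29 blk=10 s=2: L1-HIT | VC [17]
  [6] addr=0x28 blk=10 s=2: L1-HIT | VC [17]
  [7] addr=0x35 blk=13 s=1: MISS | VC [17, 21]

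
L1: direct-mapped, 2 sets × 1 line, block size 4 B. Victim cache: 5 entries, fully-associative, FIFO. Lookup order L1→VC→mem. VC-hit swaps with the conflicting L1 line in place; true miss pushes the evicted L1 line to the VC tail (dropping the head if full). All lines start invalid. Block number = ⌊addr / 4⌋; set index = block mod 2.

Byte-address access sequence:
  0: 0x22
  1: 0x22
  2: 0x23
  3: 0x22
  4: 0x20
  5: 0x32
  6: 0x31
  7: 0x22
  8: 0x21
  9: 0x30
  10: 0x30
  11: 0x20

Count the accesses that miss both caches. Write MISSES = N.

MISSES = 2

  [0] addr=0x22 blk=8 s=0: MISS | VC []
  [1] addr=0x22 blk=8 s=0: L1-HIT | VC []
  [2] addr=0x23 blk=8 s=0: L1-HIT | VC []
  [3] addr=0x22 blk=8 s=0: L1-HIT | VC []
  [4] addr=0x20 blk=8 s=0: L1-HIT | VC []
  [5] addr=0x32 blk=12 s=0: MISS | VC [8]
  [6] addr=0x31 blk=12 s=0: L1-HIT | VC [8]
  [7] addr=0x22 blk=8 s=0: VC-HIT | VC [12]
  [8] addr=0x21 blk=8 s=0: L1-HIT | VC [12]
  [9] addr=0x30 blk=12 s=0: VC-HIT | VC [8]
  [10] addr=0x30 blk=12 s=0: L1-HIT | VC [8]
  [11] addr=0x20 blk=8 s=0: VC-HIT | VC [12]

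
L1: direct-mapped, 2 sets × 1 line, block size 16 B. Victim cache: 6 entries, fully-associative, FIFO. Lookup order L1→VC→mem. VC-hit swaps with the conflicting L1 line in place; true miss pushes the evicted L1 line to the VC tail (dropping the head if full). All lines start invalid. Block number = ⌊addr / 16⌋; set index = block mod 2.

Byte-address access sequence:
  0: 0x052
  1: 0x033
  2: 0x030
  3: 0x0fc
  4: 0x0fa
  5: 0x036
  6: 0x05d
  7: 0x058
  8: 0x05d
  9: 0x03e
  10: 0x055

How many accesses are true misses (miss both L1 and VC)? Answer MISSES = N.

MISSES = 3

#0 0x52→b5/s1 MISS; vc=[]
#1 0x33→b3/s1 MISS; vc=[5]
#2 0x30→b3/s1 L1-HIT; vc=[5]
#3 0xfc→b15/s1 MISS; vc=[5,3]
#4 0xfa→b15/s1 L1-HIT; vc=[5,3]
#5 0x36→b3/s1 VC-HIT; vc=[5,15]
#6 0x5d→b5/s1 VC-HIT; vc=[3,15]
#7 0x58→b5/s1 L1-HIT; vc=[3,15]
#8 0x5d→b5/s1 L1-HIT; vc=[3,15]
#9 0x3e→b3/s1 VC-HIT; vc=[5,15]
#10 0x55→b5/s1 VC-HIT; vc=[3,15]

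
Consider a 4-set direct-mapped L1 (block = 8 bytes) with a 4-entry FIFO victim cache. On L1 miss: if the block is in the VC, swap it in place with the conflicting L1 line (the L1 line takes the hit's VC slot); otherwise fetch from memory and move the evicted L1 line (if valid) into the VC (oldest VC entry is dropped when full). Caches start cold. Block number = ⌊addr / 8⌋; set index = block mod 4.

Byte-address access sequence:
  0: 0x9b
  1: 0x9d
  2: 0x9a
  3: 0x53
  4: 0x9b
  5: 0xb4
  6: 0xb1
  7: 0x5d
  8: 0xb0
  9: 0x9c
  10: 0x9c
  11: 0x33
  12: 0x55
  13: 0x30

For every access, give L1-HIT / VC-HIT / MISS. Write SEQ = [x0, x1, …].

  [0] addr=0x9b blk=19 s=3: MISS | VC []
  [1] addr=0x9d blk=19 s=3: L1-HIT | VC []
  [2] addr=0x9a blk=19 s=3: L1-HIT | VC []
  [3] addr=0x53 blk=10 s=2: MISS | VC []
  [4] addr=0x9b blk=19 s=3: L1-HIT | VC []
  [5] addr=0xb4 blk=22 s=2: MISS | VC [10]
  [6] addr=0xb1 blk=22 s=2: L1-HIT | VC [10]
  [7] addr=0x5d blk=11 s=3: MISS | VC [10, 19]
  [8] addr=0xb0 blk=22 s=2: L1-HIT | VC [10, 19]
  [9] addr=0x9c blk=19 s=3: VC-HIT | VC [10, 11]
  [10] addr=0x9c blk=19 s=3: L1-HIT | VC [10, 11]
  [11] addr=0x33 blk=6 s=2: MISS | VC [10, 11, 22]
  [12] addr=0x55 blk=10 s=2: VC-HIT | VC [6, 11, 22]
  [13] addr=0x30 blk=6 s=2: VC-HIT | VC [10, 11, 22]

SEQ = [MISS, L1-HIT, L1-HIT, MISS, L1-HIT, MISS, L1-HIT, MISS, L1-HIT, VC-HIT, L1-HIT, MISS, VC-HIT, VC-HIT]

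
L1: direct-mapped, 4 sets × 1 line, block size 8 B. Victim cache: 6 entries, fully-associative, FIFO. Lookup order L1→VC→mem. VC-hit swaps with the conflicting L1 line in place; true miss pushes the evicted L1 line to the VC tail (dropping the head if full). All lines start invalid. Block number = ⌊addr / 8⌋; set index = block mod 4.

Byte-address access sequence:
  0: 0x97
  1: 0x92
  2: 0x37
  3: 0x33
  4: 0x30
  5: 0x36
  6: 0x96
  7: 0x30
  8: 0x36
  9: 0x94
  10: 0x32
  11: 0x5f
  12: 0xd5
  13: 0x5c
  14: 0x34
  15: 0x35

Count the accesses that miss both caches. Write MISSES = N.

MISSES = 4

0: 0x97 (blk 18, set 2) → MISS  vc=[]
1: 0x92 (blk 18, set 2) → L1-HIT  vc=[]
2: 0x37 (blk 6, set 2) → MISS  vc=[18]
3: 0x33 (blk 6, set 2) → L1-HIT  vc=[18]
4: 0x30 (blk 6, set 2) → L1-HIT  vc=[18]
5: 0x36 (blk 6, set 2) → L1-HIT  vc=[18]
6: 0x96 (blk 18, set 2) → VC-HIT  vc=[6]
7: 0x30 (blk 6, set 2) → VC-HIT  vc=[18]
8: 0x36 (blk 6, set 2) → L1-HIT  vc=[18]
9: 0x94 (blk 18, set 2) → VC-HIT  vc=[6]
10: 0x32 (blk 6, set 2) → VC-HIT  vc=[18]
11: 0x5f (blk 11, set 3) → MISS  vc=[18]
12: 0xd5 (blk 26, set 2) → MISS  vc=[18, 6]
13: 0x5c (blk 11, set 3) → L1-HIT  vc=[18, 6]
14: 0x34 (blk 6, set 2) → VC-HIT  vc=[18, 26]
15: 0x35 (blk 6, set 2) → L1-HIT  vc=[18, 26]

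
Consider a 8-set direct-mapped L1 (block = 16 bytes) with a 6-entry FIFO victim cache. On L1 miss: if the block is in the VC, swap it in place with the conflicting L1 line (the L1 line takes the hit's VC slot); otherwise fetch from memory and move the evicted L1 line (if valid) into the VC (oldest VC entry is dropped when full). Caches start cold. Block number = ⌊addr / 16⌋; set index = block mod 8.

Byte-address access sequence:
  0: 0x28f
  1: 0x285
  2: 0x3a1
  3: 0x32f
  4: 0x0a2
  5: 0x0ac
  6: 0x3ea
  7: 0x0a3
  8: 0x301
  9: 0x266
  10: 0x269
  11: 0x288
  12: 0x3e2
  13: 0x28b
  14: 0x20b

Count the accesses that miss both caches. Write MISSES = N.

  [0] addr=0x28f blk=40 s=0: MISS | VC []
  [1] addr=0x285 blk=40 s=0: L1-HIT | VC []
  [2] addr=0x3a1 blk=58 s=2: MISS | VC []
  [3] addr=0x32f blk=50 s=2: MISS | VC [58]
  [4] addr=0xa2 blk=10 s=2: MISS | VC [58, 50]
  [5] addr=0xac blk=10 s=2: L1-HIT | VC [58, 50]
  [6] addr=0x3ea blk=62 s=6: MISS | VC [58, 50]
  [7] addr=0xa3 blk=10 s=2: L1-HIT | VC [58, 50]
  [8] addr=0x301 blk=48 s=0: MISS | VC [58, 50, 40]
  [9] addr=0x266 blk=38 s=6: MISS | VC [58, 50, 40, 62]
  [10] addr=0x269 blk=38 s=6: L1-HIT | VC [58, 50, 40, 62]
  [11] addr=0x288 blk=40 s=0: VC-HIT | VC [58, 50, 48, 62]
  [12] addr=0x3e2 blk=62 s=6: VC-HIT | VC [58, 50, 48, 38]
  [13] addr=0x28b blk=40 s=0: L1-HIT | VC [58, 50, 48, 38]
  [14] addr=0x20b blk=32 s=0: MISS | VC [58, 50, 48, 38, 40]

MISSES = 8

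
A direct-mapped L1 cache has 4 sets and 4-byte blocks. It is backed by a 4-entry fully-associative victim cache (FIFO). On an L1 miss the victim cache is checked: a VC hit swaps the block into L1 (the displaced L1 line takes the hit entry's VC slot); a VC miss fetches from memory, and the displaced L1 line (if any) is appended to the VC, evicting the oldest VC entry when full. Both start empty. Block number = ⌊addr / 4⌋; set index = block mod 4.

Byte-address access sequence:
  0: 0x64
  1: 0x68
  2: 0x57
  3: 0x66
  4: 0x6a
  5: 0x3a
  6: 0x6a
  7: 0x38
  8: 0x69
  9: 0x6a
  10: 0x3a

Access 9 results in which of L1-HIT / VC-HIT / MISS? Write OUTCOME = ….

  [0] addr=0x64 blk=25 s=1: MISS | VC []
  [1] addr=0x68 blk=26 s=2: MISS | VC []
  [2] addr=0x57 blk=21 s=1: MISS | VC [25]
  [3] addr=0x66 blk=25 s=1: VC-HIT | VC [21]
  [4] addr=0x6a blk=26 s=2: L1-HIT | VC [21]
  [5] addr=0x3a blk=14 s=2: MISS | VC [21, 26]
  [6] addr=0x6a blk=26 s=2: VC-HIT | VC [21, 14]
  [7] addr=0x38 blk=14 s=2: VC-HIT | VC [21, 26]
  [8] addr=0x69 blk=26 s=2: VC-HIT | VC [21, 14]
  [9] addr=0x6a blk=26 s=2: L1-HIT | VC [21, 14]
  [10] addr=0x3a blk=14 s=2: VC-HIT | VC [21, 26]

OUTCOME = L1-HIT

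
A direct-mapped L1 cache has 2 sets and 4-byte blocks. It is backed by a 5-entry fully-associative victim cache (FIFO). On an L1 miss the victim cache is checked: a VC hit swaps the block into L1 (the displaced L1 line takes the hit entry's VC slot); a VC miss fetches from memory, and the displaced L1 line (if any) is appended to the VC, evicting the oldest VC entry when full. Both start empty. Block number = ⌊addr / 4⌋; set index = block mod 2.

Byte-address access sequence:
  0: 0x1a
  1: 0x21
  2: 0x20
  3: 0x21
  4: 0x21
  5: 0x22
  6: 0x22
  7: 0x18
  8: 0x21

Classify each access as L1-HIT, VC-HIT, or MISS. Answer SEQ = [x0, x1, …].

0: 0x1a (blk 6, set 0) → MISS  vc=[]
1: 0x21 (blk 8, set 0) → MISS  vc=[6]
2: 0x20 (blk 8, set 0) → L1-HIT  vc=[6]
3: 0x21 (blk 8, set 0) → L1-HIT  vc=[6]
4: 0x21 (blk 8, set 0) → L1-HIT  vc=[6]
5: 0x22 (blk 8, set 0) → L1-HIT  vc=[6]
6: 0x22 (blk 8, set 0) → L1-HIT  vc=[6]
7: 0x18 (blk 6, set 0) → VC-HIT  vc=[8]
8: 0x21 (blk 8, set 0) → VC-HIT  vc=[6]

SEQ = [MISS, MISS, L1-HIT, L1-HIT, L1-HIT, L1-HIT, L1-HIT, VC-HIT, VC-HIT]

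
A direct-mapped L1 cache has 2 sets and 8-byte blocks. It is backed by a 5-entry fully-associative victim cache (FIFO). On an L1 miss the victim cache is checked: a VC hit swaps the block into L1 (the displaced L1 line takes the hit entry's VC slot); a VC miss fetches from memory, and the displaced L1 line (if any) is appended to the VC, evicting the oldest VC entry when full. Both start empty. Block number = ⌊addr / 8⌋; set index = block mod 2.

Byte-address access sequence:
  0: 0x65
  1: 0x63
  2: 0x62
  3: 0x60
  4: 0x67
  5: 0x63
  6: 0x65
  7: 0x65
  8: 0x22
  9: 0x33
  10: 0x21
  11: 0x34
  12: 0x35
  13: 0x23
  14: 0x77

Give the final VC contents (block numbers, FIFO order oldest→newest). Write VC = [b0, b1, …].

  [0] addr=0x65 blk=12 s=0: MISS | VC []
  [1] addr=0x63 blk=12 s=0: L1-HIT | VC []
  [2] addr=0x62 blk=12 s=0: L1-HIT | VC []
  [3] addr=0x60 blk=12 s=0: L1-HIT | VC []
  [4] addr=0x67 blk=12 s=0: L1-HIT | VC []
  [5] addr=0x63 blk=12 s=0: L1-HIT | VC []
  [6] addr=0x65 blk=12 s=0: L1-HIT | VC []
  [7] addr=0x65 blk=12 s=0: L1-HIT | VC []
  [8] addr=0x22 blk=4 s=0: MISS | VC [12]
  [9] addr=0x33 blk=6 s=0: MISS | VC [12, 4]
  [10] addr=0x21 blk=4 s=0: VC-HIT | VC [12, 6]
  [11] addr=0x34 blk=6 s=0: VC-HIT | VC [12, 4]
  [12] addr=0x35 blk=6 s=0: L1-HIT | VC [12, 4]
  [13] addr=0x23 blk=4 s=0: VC-HIT | VC [12, 6]
  [14] addr=0x77 blk=14 s=0: MISS | VC [12, 6, 4]

VC = [12, 6, 4]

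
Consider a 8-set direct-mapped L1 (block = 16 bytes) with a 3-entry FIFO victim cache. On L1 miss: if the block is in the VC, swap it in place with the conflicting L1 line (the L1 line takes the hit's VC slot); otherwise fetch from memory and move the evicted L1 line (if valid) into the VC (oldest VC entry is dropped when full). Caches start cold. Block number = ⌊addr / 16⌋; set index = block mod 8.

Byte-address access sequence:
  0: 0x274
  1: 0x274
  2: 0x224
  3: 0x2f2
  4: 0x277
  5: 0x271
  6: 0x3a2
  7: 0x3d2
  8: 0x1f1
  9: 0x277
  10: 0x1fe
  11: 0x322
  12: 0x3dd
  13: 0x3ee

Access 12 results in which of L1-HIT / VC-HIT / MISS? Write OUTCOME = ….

OUTCOME = L1-HIT

  [0] addr=0x274 blk=39 s=7: MISS | VC []
  [1] addr=0x274 blk=39 s=7: L1-HIT | VC []
  [2] addr=0x224 blk=34 s=2: MISS | VC []
  [3] addr=0x2f2 blk=47 s=7: MISS | VC [39]
  [4] addr=0x277 blk=39 s=7: VC-HIT | VC [47]
  [5] addr=0x271 blk=39 s=7: L1-HIT | VC [47]
  [6] addr=0x3a2 blk=58 s=2: MISS | VC [47, 34]
  [7] addr=0x3d2 blk=61 s=5: MISS | VC [47, 34]
  [8] addr=0x1f1 blk=31 s=7: MISS | VC [47, 34, 39]
  [9] addr=0x277 blk=39 s=7: VC-HIT | VC [47, 34, 31]
  [10] addr=0x1fe blk=31 s=7: VC-HIT | VC [47, 34, 39]
  [11] addr=0x322 blk=50 s=2: MISS | VC [34, 39, 58]
  [12] addr=0x3dd blk=61 s=5: L1-HIT | VC [34, 39, 58]
  [13] addr=0x3ee blk=62 s=6: MISS | VC [34, 39, 58]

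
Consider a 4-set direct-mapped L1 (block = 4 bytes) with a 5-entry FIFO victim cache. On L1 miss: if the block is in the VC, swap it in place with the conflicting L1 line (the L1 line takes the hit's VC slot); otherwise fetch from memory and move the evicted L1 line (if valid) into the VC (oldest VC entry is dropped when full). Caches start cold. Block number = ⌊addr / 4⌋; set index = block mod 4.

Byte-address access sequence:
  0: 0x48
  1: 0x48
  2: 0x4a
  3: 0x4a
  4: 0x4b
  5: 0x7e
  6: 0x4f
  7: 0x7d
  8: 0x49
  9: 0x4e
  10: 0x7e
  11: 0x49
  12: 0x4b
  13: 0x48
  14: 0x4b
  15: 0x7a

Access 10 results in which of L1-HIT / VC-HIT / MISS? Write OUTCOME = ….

OUTCOME = VC-HIT

#0 0x48→b18/s2 MISS; vc=[]
#1 0x48→b18/s2 L1-HIT; vc=[]
#2 0x4a→b18/s2 L1-HIT; vc=[]
#3 0x4a→b18/s2 L1-HIT; vc=[]
#4 0x4b→b18/s2 L1-HIT; vc=[]
#5 0x7e→b31/s3 MISS; vc=[]
#6 0x4f→b19/s3 MISS; vc=[31]
#7 0x7d→b31/s3 VC-HIT; vc=[19]
#8 0x49→b18/s2 L1-HIT; vc=[19]
#9 0x4e→b19/s3 VC-HIT; vc=[31]
#10 0x7e→b31/s3 VC-HIT; vc=[19]
#11 0x49→b18/s2 L1-HIT; vc=[19]
#12 0x4b→b18/s2 L1-HIT; vc=[19]
#13 0x48→b18/s2 L1-HIT; vc=[19]
#14 0x4b→b18/s2 L1-HIT; vc=[19]
#15 0x7a→b30/s2 MISS; vc=[19,18]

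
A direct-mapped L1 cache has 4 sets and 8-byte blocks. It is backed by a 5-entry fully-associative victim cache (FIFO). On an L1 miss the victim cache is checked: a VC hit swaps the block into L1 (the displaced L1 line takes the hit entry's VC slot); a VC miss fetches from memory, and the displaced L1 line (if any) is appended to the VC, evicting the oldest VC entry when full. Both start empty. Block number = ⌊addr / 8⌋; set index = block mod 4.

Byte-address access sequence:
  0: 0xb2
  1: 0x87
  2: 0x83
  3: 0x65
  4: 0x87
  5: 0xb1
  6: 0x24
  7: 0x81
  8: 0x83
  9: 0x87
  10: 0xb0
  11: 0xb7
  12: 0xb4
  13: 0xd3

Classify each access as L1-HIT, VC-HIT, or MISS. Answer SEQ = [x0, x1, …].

0: 0xb2 (blk 22, set 2) → MISS  vc=[]
1: 0x87 (blk 16, set 0) → MISS  vc=[]
2: 0x83 (blk 16, set 0) → L1-HIT  vc=[]
3: 0x65 (blk 12, set 0) → MISS  vc=[16]
4: 0x87 (blk 16, set 0) → VC-HIT  vc=[12]
5: 0xb1 (blk 22, set 2) → L1-HIT  vc=[12]
6: 0x24 (blk 4, set 0) → MISS  vc=[12, 16]
7: 0x81 (blk 16, set 0) → VC-HIT  vc=[12, 4]
8: 0x83 (blk 16, set 0) → L1-HIT  vc=[12, 4]
9: 0x87 (blk 16, set 0) → L1-HIT  vc=[12, 4]
10: 0xb0 (blk 22, set 2) → L1-HIT  vc=[12, 4]
11: 0xb7 (blk 22, set 2) → L1-HIT  vc=[12, 4]
12: 0xb4 (blk 22, set 2) → L1-HIT  vc=[12, 4]
13: 0xd3 (blk 26, set 2) → MISS  vc=[12, 4, 22]

SEQ = [MISS, MISS, L1-HIT, MISS, VC-HIT, L1-HIT, MISS, VC-HIT, L1-HIT, L1-HIT, L1-HIT, L1-HIT, L1-HIT, MISS]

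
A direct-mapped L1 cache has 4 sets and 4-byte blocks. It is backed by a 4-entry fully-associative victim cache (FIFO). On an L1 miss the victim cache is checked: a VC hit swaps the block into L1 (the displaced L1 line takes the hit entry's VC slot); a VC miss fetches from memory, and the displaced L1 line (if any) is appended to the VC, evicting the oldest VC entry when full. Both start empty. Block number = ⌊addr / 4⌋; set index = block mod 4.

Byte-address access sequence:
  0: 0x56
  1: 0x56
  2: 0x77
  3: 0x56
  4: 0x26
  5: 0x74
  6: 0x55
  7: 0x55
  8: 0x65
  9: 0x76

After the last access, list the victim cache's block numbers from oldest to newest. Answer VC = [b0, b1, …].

VC = [9, 25, 21]

0: 0x56 (blk 21, set 1) → MISS  vc=[]
1: 0x56 (blk 21, set 1) → L1-HIT  vc=[]
2: 0x77 (blk 29, set 1) → MISS  vc=[21]
3: 0x56 (blk 21, set 1) → VC-HIT  vc=[29]
4: 0x26 (blk 9, set 1) → MISS  vc=[29, 21]
5: 0x74 (blk 29, set 1) → VC-HIT  vc=[9, 21]
6: 0x55 (blk 21, set 1) → VC-HIT  vc=[9, 29]
7: 0x55 (blk 21, set 1) → L1-HIT  vc=[9, 29]
8: 0x65 (blk 25, set 1) → MISS  vc=[9, 29, 21]
9: 0x76 (blk 29, set 1) → VC-HIT  vc=[9, 25, 21]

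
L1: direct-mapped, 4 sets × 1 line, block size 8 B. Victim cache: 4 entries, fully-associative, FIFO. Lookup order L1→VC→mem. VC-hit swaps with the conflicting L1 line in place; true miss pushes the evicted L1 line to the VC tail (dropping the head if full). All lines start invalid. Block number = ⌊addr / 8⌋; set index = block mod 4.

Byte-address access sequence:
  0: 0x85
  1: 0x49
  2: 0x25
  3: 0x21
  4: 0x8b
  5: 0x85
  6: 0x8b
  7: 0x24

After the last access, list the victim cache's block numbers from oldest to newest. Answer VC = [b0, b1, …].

VC = [16, 9]

0: 0x85 (blk 16, set 0) → MISS  vc=[]
1: 0x49 (blk 9, set 1) → MISS  vc=[]
2: 0x25 (blk 4, set 0) → MISS  vc=[16]
3: 0x21 (blk 4, set 0) → L1-HIT  vc=[16]
4: 0x8b (blk 17, set 1) → MISS  vc=[16, 9]
5: 0x85 (blk 16, set 0) → VC-HIT  vc=[4, 9]
6: 0x8b (blk 17, set 1) → L1-HIT  vc=[4, 9]
7: 0x24 (blk 4, set 0) → VC-HIT  vc=[16, 9]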